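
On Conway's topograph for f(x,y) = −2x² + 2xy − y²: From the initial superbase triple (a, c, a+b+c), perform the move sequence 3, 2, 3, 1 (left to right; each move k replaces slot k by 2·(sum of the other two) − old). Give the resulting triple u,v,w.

start (-2,-1,-1) = (f(1,0),f(0,1),f(1,1))
replace slot 3: 2·((-2)+(-1)) − (-1) = -5 → (-2,-1,-5)
replace slot 2: 2·((-2)+(-5)) − (-1) = -13 → (-2,-13,-5)
replace slot 3: 2·((-2)+(-13)) − (-5) = -25 → (-2,-13,-25)
replace slot 1: 2·((-13)+(-25)) − (-2) = -74 → (-74,-13,-25)

-74,-13,-25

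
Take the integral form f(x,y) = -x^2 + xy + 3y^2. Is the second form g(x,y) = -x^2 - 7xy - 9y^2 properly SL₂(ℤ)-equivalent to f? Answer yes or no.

D₁ = 13, D₂ = 13
river cycle of f (length 2): (-1, 3, 1), (1, 3, -1)
river cycle of g (length 2): (-1, 3, 1), (1, 3, -1)
cycles coincide ⇒ equivalent

yes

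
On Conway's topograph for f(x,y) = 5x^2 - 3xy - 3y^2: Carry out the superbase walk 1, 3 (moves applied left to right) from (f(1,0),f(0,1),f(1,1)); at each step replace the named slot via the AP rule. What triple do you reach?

start (5,-3,-1) = (f(1,0),f(0,1),f(1,1))
replace slot 1: 2·((-3)+(-1)) − 5 = -13 → (-13,-3,-1)
replace slot 3: 2·((-13)+(-3)) − (-1) = -31 → (-13,-3,-31)

-13,-3,-31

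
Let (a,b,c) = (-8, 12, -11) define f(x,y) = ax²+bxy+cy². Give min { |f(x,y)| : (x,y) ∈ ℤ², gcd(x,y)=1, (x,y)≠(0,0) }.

translate: b→4 (≡-12 mod 16), so (8,-12,11)→(8,4,7)
flip: (8,4,7)→(7,-4,8)
reduced (well bottom): (7,-4,8) with a≤c, −a<b≤a
well minimum |f| = |-7| = 7 (negative-definite)

7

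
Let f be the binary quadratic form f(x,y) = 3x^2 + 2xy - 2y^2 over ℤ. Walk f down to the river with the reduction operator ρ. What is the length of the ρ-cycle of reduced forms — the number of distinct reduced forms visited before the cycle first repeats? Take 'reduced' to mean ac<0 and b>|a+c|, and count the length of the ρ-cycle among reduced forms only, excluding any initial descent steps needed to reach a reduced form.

D = 28, ⌊√D⌋ = 5
river: ρ → (-2,2,3)
river: ρ → (3,4,-1)
river: ρ → (-1,4,3)
river: ρ → (3,2,-2)
ρ-cycle length = 4 (tail of 0 descent steps not counted)

4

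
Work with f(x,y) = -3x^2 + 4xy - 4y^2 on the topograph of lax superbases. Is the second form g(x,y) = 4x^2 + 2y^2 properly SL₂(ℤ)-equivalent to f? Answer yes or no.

D₁ = -32, D₂ = -32
f is negative-definite; reduce −f:
−f: translate: b→2 (≡-4 mod 6), so (3,-4,4)→(3,2,3)
−f: reduced (well bottom): (3,2,3) with a≤c, −a<b≤a
flip sign back: reduced form of f is (-3,-2,-3)
g: flip: (4,0,2)→(2,0,4)
g: reduced (well bottom): (2,0,4) with a≤c, −a<b≤a
reduced forms (-3, -2, -3) vs (2, 0, 4) ⇒ inequivalent

no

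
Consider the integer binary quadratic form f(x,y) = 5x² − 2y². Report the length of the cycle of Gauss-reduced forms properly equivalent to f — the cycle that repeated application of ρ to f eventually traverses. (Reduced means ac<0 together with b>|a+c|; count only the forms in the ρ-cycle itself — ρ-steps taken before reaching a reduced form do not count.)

D = 40, ⌊√D⌋ = 6
descent: ρ → (-2,4,3)  [lands on river]
river: ρ → (3,2,-3)
river: ρ → (-3,4,2)
river: ρ → (2,4,-3)
river: ρ → (-3,2,3)
river: ρ → (3,4,-2)
ρ-cycle length = 6 (tail of 1 descent step not counted)

6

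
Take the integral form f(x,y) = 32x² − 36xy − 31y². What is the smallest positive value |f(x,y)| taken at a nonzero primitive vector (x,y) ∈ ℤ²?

descent: ρ → (-31,36,32)  [lands on river]
river: ρ → (32,28,-35)
river: ρ → (-35,42,25)
river: ρ → (25,58,-19)
river: ρ → (-19,56,28)
river: ρ → (28,56,-19)
river: ρ → (-19,58,25)
river: ρ → (25,42,-35)
river: ρ → (-35,28,32)
river: ρ → (32,36,-31)
river: ρ → (-31,26,37)
river: ρ → (37,48,-20)
river: ρ → (-20,72,1)
river: ρ → (1,72,-20)
river: ρ → (-20,48,37)
river: ρ → (37,26,-31)
closes: descent 1, river 16
min |a| on river = 1

1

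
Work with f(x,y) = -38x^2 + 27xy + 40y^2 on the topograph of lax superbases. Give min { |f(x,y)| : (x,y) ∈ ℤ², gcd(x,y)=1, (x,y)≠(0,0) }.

river: ρ → (40,53,-25)
river: ρ → (-25,47,46)
river: ρ → (46,45,-26)
river: ρ → (-26,59,32)
river: ρ → (32,69,-16)
river: ρ → (-16,59,52)
river: ρ → (52,45,-23)
river: ρ → (-23,47,50)
river: ρ → (50,53,-20)
river: ρ → (-20,67,29)
river: ρ → (29,49,-38)
river: ρ → (-38,27,40)
closes: descent 0, river 12
min |a| on river = 16

16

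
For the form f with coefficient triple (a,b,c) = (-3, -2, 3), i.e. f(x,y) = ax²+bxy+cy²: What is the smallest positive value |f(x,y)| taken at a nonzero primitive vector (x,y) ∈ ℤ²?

descent: ρ → (3,2,-3)  [lands on river]
river: ρ → (-3,4,2)
river: ρ → (2,4,-3)
river: ρ → (-3,2,3)
river: ρ → (3,4,-2)
river: ρ → (-2,4,3)
closes: descent 1, river 6
min |a| on river = 2

2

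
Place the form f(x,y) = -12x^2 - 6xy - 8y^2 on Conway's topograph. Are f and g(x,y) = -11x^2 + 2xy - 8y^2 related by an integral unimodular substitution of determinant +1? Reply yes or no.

D₁ = -348, D₂ = -348
f is negative-definite; reduce −f:
−f: flip: (12,6,8)→(8,-6,12)
−f: reduced (well bottom): (8,-6,12) with a≤c, −a<b≤a
flip sign back: reduced form of f is (-8,6,-12)
g is negative-definite; reduce −g:
−g: flip: (11,-2,8)→(8,2,11)
−g: reduced (well bottom): (8,2,11) with a≤c, −a<b≤a
flip sign back: reduced form of g is (-8,-2,-11)
reduced forms (-8, 6, -12) vs (-8, -2, -11) ⇒ inequivalent

no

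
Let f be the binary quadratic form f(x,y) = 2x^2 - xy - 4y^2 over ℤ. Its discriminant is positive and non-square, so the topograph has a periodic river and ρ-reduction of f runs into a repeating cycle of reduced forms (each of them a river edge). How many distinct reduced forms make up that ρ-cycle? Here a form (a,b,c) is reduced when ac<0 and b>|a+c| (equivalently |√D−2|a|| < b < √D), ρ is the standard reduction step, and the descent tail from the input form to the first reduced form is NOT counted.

D = 33, ⌊√D⌋ = 5
descent: ρ → (-4,1,2)
descent: ρ → (2,3,-3)  [lands on river]
river: ρ → (-3,3,2)
river: ρ → (2,5,-1)
river: ρ → (-1,5,2)
ρ-cycle length = 4 (tail of 2 descent steps not counted)

4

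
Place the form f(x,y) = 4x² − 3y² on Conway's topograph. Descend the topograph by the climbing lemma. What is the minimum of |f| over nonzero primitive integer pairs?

descent: ρ → (-3,6,1)  [lands on river]
river: ρ → (1,6,-3)
closes: descent 1, river 2
min |a| on river = 1

1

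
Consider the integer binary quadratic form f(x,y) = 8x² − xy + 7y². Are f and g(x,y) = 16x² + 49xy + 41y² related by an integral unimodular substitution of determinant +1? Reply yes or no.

D₁ = -223, D₂ = -223
f: flip: (8,-1,7)→(7,1,8)
f: reduced (well bottom): (7,1,8) with a≤c, −a<b≤a
g: translate: b→-15 (≡49 mod 32), so (16,49,41)→(16,-15,7)
g: flip: (16,-15,7)→(7,15,16)
g: translate: b→1 (≡15 mod 14), so (7,15,16)→(7,1,8)
g: reduced (well bottom): (7,1,8) with a≤c, −a<b≤a
reduced forms (7, 1, 8) vs (7, 1, 8) ⇒ equivalent

yes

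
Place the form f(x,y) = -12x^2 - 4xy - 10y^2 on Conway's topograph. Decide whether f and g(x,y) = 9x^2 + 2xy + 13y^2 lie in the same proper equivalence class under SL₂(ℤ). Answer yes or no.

D₁ = -464, D₂ = -464
f is negative-definite; reduce −f:
−f: flip: (12,4,10)→(10,-4,12)
−f: reduced (well bottom): (10,-4,12) with a≤c, −a<b≤a
flip sign back: reduced form of f is (-10,4,-12)
g: reduced (well bottom): (9,2,13) with a≤c, −a<b≤a
reduced forms (-10, 4, -12) vs (9, 2, 13) ⇒ inequivalent

no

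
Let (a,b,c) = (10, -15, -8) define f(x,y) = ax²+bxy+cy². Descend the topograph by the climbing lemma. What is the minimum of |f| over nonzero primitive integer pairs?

descent: ρ → (-8,15,10)  [lands on river]
river: ρ → (10,5,-13)
river: ρ → (-13,21,2)
river: ρ → (2,23,-2)
river: ρ → (-2,21,13)
river: ρ → (13,5,-10)
river: ρ → (-10,15,8)
river: ρ → (8,17,-8)
closes: descent 1, river 8
min |a| on river = 2

2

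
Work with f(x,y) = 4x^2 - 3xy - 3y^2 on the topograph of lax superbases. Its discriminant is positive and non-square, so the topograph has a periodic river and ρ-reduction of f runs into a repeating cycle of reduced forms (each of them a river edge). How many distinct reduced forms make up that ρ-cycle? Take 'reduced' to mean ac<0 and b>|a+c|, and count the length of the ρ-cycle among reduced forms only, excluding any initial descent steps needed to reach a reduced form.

D = 57, ⌊√D⌋ = 7
descent: ρ → (-3,3,4)  [lands on river]
river: ρ → (4,5,-2)
river: ρ → (-2,7,1)
river: ρ → (1,7,-2)
river: ρ → (-2,5,4)
river: ρ → (4,3,-3)
ρ-cycle length = 6 (tail of 1 descent step not counted)

6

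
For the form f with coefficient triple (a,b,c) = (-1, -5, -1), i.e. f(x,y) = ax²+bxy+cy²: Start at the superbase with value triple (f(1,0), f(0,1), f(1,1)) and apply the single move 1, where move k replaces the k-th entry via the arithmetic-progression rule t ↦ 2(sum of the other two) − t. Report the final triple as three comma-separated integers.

start (-1,-1,-7) = (f(1,0),f(0,1),f(1,1))
replace slot 1: 2·((-1)+(-7)) − (-1) = -15 → (-15,-1,-7)

-15,-1,-7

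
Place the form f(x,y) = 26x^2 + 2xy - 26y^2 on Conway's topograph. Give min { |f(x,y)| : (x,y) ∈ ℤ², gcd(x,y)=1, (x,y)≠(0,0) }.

river: ρ → (-26,50,2)
river: ρ → (2,50,-26)
river: ρ → (-26,2,26)
river: ρ → (26,50,-2)
river: ρ → (-2,50,26)
river: ρ → (26,2,-26)
closes: descent 0, river 6
min |a| on river = 2

2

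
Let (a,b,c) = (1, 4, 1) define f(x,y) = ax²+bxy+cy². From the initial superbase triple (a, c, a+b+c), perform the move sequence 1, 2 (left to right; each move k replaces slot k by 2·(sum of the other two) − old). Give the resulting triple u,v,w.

start (1,1,6) = (f(1,0),f(0,1),f(1,1))
replace slot 1: 2·(1+6) − 1 = 13 → (13,1,6)
replace slot 2: 2·(13+6) − 1 = 37 → (13,37,6)

13,37,6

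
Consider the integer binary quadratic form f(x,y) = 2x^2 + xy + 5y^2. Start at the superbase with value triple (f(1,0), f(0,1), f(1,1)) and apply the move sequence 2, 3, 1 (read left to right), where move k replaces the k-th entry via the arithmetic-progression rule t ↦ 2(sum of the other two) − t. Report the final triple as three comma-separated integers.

start (2,5,8) = (f(1,0),f(0,1),f(1,1))
replace slot 2: 2·(2+8) − 5 = 15 → (2,15,8)
replace slot 3: 2·(2+15) − 8 = 26 → (2,15,26)
replace slot 1: 2·(15+26) − 2 = 80 → (80,15,26)

80,15,26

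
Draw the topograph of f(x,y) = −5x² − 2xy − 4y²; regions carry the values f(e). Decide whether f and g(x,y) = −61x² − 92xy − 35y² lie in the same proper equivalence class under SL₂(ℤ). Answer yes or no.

D₁ = -76, D₂ = -76
f is negative-definite; reduce −f:
−f: flip: (5,2,4)→(4,-2,5)
−f: reduced (well bottom): (4,-2,5) with a≤c, −a<b≤a
flip sign back: reduced form of f is (-4,2,-5)
g is negative-definite; reduce −g:
−g: translate: b→-30 (≡92 mod 122), so (61,92,35)→(61,-30,4)
−g: flip: (61,-30,4)→(4,30,61)
−g: translate: b→-2 (≡30 mod 8), so (4,30,61)→(4,-2,5)
−g: reduced (well bottom): (4,-2,5) with a≤c, −a<b≤a
flip sign back: reduced form of g is (-4,2,-5)
reduced forms (-4, 2, -5) vs (-4, 2, -5) ⇒ equivalent

yes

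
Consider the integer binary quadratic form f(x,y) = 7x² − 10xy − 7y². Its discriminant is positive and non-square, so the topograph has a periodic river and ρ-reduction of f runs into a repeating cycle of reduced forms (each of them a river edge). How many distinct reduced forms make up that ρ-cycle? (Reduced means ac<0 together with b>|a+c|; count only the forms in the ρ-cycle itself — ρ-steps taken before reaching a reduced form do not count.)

D = 296, ⌊√D⌋ = 17
descent: ρ → (-7,10,7)  [lands on river]
river: ρ → (7,4,-10)
river: ρ → (-10,16,1)
river: ρ → (1,16,-10)
river: ρ → (-10,4,7)
river: ρ → (7,10,-7)
river: ρ → (-7,4,10)
river: ρ → (10,16,-1)
river: ρ → (-1,16,10)
river: ρ → (10,4,-7)
ρ-cycle length = 10 (tail of 1 descent step not counted)

10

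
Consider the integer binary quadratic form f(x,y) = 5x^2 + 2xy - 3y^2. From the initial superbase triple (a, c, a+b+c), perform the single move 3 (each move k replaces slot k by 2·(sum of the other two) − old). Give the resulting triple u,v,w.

start (5,-3,4) = (f(1,0),f(0,1),f(1,1))
replace slot 3: 2·(5+(-3)) − 4 = 0 → (5,-3,0)

5,-3,0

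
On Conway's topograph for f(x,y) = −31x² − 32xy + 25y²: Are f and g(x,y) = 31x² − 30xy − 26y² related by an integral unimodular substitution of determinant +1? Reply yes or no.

D₁ = 4124, D₂ = 4124
river cycle of f (length 28): (25, 32, -31), (-31, 30, 26), (26, 22, -35), (-35, 48, 13), (13, 56, -19), (-19, 58, 10), (10, 62, -7), (-7, 64, 1), (1, 64, -7), (-7, 62, 10), … (18 more)
river cycle of g (length 28): (-26, 30, 31), (31, 32, -25), (-25, 18, 38), (38, 58, -5), (-5, 62, 14), (14, 50, -29), (-29, 8, 35), (35, 62, -2), (-2, 62, 35), (35, 8, -29), … (18 more)
cycles differ ⇒ inequivalent

no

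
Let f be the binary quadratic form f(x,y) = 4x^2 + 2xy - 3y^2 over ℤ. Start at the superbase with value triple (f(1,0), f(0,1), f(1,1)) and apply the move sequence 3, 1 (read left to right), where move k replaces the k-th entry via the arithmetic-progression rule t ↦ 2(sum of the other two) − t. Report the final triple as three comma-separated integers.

start (4,-3,3) = (f(1,0),f(0,1),f(1,1))
replace slot 3: 2·(4+(-3)) − 3 = -1 → (4,-3,-1)
replace slot 1: 2·((-3)+(-1)) − 4 = -12 → (-12,-3,-1)

-12,-3,-1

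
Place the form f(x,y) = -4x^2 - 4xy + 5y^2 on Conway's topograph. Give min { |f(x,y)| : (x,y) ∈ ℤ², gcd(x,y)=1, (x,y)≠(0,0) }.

descent: ρ → (5,4,-4)  [lands on river]
river: ρ → (-4,4,5)
river: ρ → (5,6,-3)
river: ρ → (-3,6,5)
closes: descent 1, river 4
min |a| on river = 3

3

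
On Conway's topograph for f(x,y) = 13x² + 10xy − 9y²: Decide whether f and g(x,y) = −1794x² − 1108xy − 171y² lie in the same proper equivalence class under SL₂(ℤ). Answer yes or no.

D₁ = 568, D₂ = 568
river cycle of f (length 6): (-9, 8, 14), (14, 20, -3), (-3, 22, 7), (7, 20, -6), (-6, 16, 13), (13, 10, -9)
river cycle of g (length 6): (-9, 8, 14), (14, 20, -3), (-3, 22, 7), (7, 20, -6), (-6, 16, 13), (13, 10, -9)
cycles coincide ⇒ equivalent

yes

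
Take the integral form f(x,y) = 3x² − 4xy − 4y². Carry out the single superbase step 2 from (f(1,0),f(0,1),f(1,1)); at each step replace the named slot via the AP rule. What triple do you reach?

start (3,-4,-5) = (f(1,0),f(0,1),f(1,1))
replace slot 2: 2·(3+(-5)) − (-4) = 0 → (3,0,-5)

3,0,-5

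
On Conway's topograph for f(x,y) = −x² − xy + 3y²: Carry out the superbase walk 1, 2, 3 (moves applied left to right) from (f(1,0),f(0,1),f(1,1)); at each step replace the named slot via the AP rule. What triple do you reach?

start (-1,3,1) = (f(1,0),f(0,1),f(1,1))
replace slot 1: 2·(3+1) − (-1) = 9 → (9,3,1)
replace slot 2: 2·(9+1) − 3 = 17 → (9,17,1)
replace slot 3: 2·(9+17) − 1 = 51 → (9,17,51)

9,17,51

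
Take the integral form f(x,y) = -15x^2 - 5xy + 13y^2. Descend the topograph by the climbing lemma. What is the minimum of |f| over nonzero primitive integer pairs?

descent: ρ → (13,5,-15)  [lands on river]
river: ρ → (-15,25,3)
river: ρ → (3,23,-23)
river: ρ → (-23,23,3)
river: ρ → (3,25,-15)
river: ρ → (-15,5,13)
river: ρ → (13,21,-7)
river: ρ → (-7,21,13)
closes: descent 1, river 8
min |a| on river = 3

3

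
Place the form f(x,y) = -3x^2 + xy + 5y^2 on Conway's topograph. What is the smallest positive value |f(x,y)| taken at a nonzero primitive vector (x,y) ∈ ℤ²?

descent: ρ → (5,-1,-3)
descent: ρ → (-3,7,1)  [lands on river]
river: ρ → (1,7,-3)
river: ρ → (-3,5,3)
river: ρ → (3,7,-1)
river: ρ → (-1,7,3)
river: ρ → (3,5,-3)
closes: descent 2, river 6
min |a| on river = 1

1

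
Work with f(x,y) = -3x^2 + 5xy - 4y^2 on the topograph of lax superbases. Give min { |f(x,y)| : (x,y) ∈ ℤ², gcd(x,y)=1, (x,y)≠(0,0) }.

translate: b→1 (≡-5 mod 6), so (3,-5,4)→(3,1,2)
flip: (3,1,2)→(2,-1,3)
reduced (well bottom): (2,-1,3) with a≤c, −a<b≤a
well minimum |f| = |-2| = 2 (negative-definite)

2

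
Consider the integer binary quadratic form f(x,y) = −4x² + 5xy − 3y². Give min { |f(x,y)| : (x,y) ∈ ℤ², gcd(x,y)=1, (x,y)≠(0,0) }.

translate: b→3 (≡-5 mod 8), so (4,-5,3)→(4,3,2)
flip: (4,3,2)→(2,-3,4)
translate: b→1 (≡-3 mod 4), so (2,-3,4)→(2,1,3)
reduced (well bottom): (2,1,3) with a≤c, −a<b≤a
well minimum |f| = |-2| = 2 (negative-definite)

2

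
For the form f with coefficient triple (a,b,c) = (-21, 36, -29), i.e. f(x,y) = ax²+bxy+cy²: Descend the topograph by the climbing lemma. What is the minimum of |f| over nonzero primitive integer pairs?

translate: b→6 (≡-36 mod 42), so (21,-36,29)→(21,6,14)
flip: (21,6,14)→(14,-6,21)
reduced (well bottom): (14,-6,21) with a≤c, −a<b≤a
well minimum |f| = |-14| = 14 (negative-definite)

14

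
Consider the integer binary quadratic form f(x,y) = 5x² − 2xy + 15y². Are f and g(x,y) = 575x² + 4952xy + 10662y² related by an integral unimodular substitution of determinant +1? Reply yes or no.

D₁ = -296, D₂ = -296
f: reduced (well bottom): (5,-2,15) with a≤c, −a<b≤a
g: translate: b→352 (≡4952 mod 1150), so (575,4952,10662)→(575,352,54)
g: flip: (575,352,54)→(54,-352,575)
g: translate: b→-28 (≡-352 mod 108), so (54,-352,575)→(54,-28,5)
g: flip: (54,-28,5)→(5,28,54)
g: translate: b→-2 (≡28 mod 10), so (5,28,54)→(5,-2,15)
g: reduced (well bottom): (5,-2,15) with a≤c, −a<b≤a
reduced forms (5, -2, 15) vs (5, -2, 15) ⇒ equivalent

yes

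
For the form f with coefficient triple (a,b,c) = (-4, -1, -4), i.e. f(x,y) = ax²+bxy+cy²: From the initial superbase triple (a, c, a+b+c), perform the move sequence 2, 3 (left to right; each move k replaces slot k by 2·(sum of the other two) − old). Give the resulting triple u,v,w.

start (-4,-4,-9) = (f(1,0),f(0,1),f(1,1))
replace slot 2: 2·((-4)+(-9)) − (-4) = -22 → (-4,-22,-9)
replace slot 3: 2·((-4)+(-22)) − (-9) = -43 → (-4,-22,-43)

-4,-22,-43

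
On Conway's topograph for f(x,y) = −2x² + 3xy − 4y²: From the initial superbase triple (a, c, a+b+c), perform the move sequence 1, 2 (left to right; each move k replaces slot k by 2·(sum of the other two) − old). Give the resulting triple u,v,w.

start (-2,-4,-3) = (f(1,0),f(0,1),f(1,1))
replace slot 1: 2·((-4)+(-3)) − (-2) = -12 → (-12,-4,-3)
replace slot 2: 2·((-12)+(-3)) − (-4) = -26 → (-12,-26,-3)

-12,-26,-3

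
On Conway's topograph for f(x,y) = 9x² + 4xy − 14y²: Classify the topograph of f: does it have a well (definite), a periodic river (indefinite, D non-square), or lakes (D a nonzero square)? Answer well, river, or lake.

D = b²−4ac = 4² − 4·9·(-14) = 520
D > 0 non-square ⇒ indefinite ⇒ periodic river

river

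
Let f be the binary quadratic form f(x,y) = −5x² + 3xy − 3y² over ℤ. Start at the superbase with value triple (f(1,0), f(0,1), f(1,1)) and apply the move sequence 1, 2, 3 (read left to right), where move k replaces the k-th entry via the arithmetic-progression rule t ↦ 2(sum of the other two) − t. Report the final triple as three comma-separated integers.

start (-5,-3,-5) = (f(1,0),f(0,1),f(1,1))
replace slot 1: 2·((-3)+(-5)) − (-5) = -11 → (-11,-3,-5)
replace slot 2: 2·((-11)+(-5)) − (-3) = -29 → (-11,-29,-5)
replace slot 3: 2·((-11)+(-29)) − (-5) = -75 → (-11,-29,-75)

-11,-29,-75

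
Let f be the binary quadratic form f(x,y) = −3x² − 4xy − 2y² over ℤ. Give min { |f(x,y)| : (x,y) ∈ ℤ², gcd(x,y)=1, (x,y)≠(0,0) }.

translate: b→-2 (≡4 mod 6), so (3,4,2)→(3,-2,1)
flip: (3,-2,1)→(1,2,3)
translate: b→0 (≡2 mod 2), so (1,2,3)→(1,0,2)
reduced (well bottom): (1,0,2) with a≤c, −a<b≤a
well minimum |f| = |-1| = 1 (negative-definite)

1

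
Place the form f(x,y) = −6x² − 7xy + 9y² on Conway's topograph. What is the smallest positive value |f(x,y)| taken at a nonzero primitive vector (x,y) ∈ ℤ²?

descent: ρ → (9,7,-6)  [lands on river]
river: ρ → (-6,5,10)
river: ρ → (10,15,-1)
river: ρ → (-1,15,10)
river: ρ → (10,5,-6)
river: ρ → (-6,7,9)
river: ρ → (9,11,-4)
river: ρ → (-4,13,6)
river: ρ → (6,11,-6)
river: ρ → (-6,13,4)
river: ρ → (4,11,-9)
river: ρ → (-9,7,6)
river: ρ → (6,5,-10)
river: ρ → (-10,15,1)
river: ρ → (1,15,-10)
river: ρ → (-10,5,6)
river: ρ → (6,7,-9)
river: ρ → (-9,11,4)
river: ρ → (4,13,-6)
river: ρ → (-6,11,6)
river: ρ → (6,13,-4)
river: ρ → (-4,11,9)
closes: descent 1, river 22
min |a| on river = 1

1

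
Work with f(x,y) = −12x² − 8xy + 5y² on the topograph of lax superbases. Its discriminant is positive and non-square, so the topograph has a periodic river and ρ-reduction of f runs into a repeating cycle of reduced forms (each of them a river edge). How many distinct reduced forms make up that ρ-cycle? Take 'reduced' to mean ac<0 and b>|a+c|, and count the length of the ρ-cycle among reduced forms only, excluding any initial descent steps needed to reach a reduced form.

D = 304, ⌊√D⌋ = 17
descent: ρ → (5,8,-12)  [lands on river]
river: ρ → (-12,16,1)
river: ρ → (1,16,-12)
river: ρ → (-12,8,5)
river: ρ → (5,12,-8)
river: ρ → (-8,4,9)
river: ρ → (9,14,-3)
river: ρ → (-3,16,4)
river: ρ → (4,16,-3)
river: ρ → (-3,14,9)
river: ρ → (9,4,-8)
river: ρ → (-8,12,5)
ρ-cycle length = 12 (tail of 1 descent step not counted)

12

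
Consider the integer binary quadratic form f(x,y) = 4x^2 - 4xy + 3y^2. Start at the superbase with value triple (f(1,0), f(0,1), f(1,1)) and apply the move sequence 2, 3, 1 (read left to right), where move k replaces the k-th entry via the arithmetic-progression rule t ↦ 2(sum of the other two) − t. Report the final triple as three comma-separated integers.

start (4,3,3) = (f(1,0),f(0,1),f(1,1))
replace slot 2: 2·(4+3) − 3 = 11 → (4,11,3)
replace slot 3: 2·(4+11) − 3 = 27 → (4,11,27)
replace slot 1: 2·(11+27) − 4 = 72 → (72,11,27)

72,11,27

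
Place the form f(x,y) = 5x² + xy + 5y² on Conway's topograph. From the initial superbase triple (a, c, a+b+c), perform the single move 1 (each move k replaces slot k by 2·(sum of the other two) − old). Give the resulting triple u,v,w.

start (5,5,11) = (f(1,0),f(0,1),f(1,1))
replace slot 1: 2·(5+11) − 5 = 27 → (27,5,11)

27,5,11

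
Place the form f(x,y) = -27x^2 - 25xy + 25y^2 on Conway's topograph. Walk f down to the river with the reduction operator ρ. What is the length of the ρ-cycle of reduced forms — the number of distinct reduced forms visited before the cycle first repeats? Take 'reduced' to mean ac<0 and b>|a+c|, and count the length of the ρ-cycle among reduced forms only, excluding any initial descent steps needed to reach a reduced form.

D = 3325, ⌊√D⌋ = 57
descent: ρ → (25,25,-27)  [lands on river]
river: ρ → (-27,29,23)
river: ρ → (23,17,-33)
river: ρ → (-33,49,7)
river: ρ → (7,49,-33)
river: ρ → (-33,17,23)
river: ρ → (23,29,-27)
river: ρ → (-27,25,25)
ρ-cycle length = 8 (tail of 1 descent step not counted)

8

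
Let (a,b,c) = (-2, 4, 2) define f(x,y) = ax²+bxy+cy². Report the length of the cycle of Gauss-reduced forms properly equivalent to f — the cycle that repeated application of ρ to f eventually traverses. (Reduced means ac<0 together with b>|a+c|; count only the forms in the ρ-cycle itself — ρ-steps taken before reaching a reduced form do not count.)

D = 32, ⌊√D⌋ = 5
river: ρ → (2,4,-2)
river: ρ → (-2,4,2)
ρ-cycle length = 2 (tail of 0 descent steps not counted)

2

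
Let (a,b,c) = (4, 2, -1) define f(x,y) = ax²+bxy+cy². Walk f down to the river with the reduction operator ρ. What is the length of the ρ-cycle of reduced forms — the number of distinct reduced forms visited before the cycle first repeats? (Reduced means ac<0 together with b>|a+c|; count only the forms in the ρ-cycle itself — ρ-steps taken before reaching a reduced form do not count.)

D = 20, ⌊√D⌋ = 4
descent: ρ → (-1,4,1)  [lands on river]
river: ρ → (1,4,-1)
ρ-cycle length = 2 (tail of 1 descent step not counted)

2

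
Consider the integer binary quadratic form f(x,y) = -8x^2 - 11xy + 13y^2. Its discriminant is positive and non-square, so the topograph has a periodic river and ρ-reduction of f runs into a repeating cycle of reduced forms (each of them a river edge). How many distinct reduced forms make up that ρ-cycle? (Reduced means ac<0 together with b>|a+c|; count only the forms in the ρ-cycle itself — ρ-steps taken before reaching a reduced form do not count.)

D = 537, ⌊√D⌋ = 23
descent: ρ → (13,11,-8)  [lands on river]
river: ρ → (-8,21,3)
river: ρ → (3,21,-8)
river: ρ → (-8,11,13)
river: ρ → (13,15,-6)
river: ρ → (-6,21,4)
river: ρ → (4,19,-11)
river: ρ → (-11,3,12)
river: ρ → (12,21,-2)
river: ρ → (-2,23,1)
river: ρ → (1,23,-2)
river: ρ → (-2,21,12)
river: ρ → (12,3,-11)
river: ρ → (-11,19,4)
river: ρ → (4,21,-6)
river: ρ → (-6,15,13)
ρ-cycle length = 16 (tail of 1 descent step not counted)

16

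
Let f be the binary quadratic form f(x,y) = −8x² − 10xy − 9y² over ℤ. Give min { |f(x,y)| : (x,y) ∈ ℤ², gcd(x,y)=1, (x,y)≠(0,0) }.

translate: b→-6 (≡10 mod 16), so (8,10,9)→(8,-6,7)
flip: (8,-6,7)→(7,6,8)
reduced (well bottom): (7,6,8) with a≤c, −a<b≤a
well minimum |f| = |-7| = 7 (negative-definite)

7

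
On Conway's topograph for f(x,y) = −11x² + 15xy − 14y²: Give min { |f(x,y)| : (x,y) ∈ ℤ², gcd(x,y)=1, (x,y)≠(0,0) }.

translate: b→7 (≡-15 mod 22), so (11,-15,14)→(11,7,10)
flip: (11,7,10)→(10,-7,11)
reduced (well bottom): (10,-7,11) with a≤c, −a<b≤a
well minimum |f| = |-10| = 10 (negative-definite)

10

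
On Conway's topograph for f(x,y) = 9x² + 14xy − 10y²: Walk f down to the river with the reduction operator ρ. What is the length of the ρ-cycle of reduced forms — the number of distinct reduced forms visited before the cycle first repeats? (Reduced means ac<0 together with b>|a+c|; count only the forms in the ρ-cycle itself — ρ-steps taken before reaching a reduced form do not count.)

D = 556, ⌊√D⌋ = 23
river: ρ → (-10,6,13)
river: ρ → (13,20,-3)
river: ρ → (-3,22,6)
river: ρ → (6,14,-15)
river: ρ → (-15,16,5)
river: ρ → (5,14,-18)
river: ρ → (-18,22,1)
river: ρ → (1,22,-18)
river: ρ → (-18,14,5)
river: ρ → (5,16,-15)
river: ρ → (-15,14,6)
river: ρ → (6,22,-3)
river: ρ → (-3,20,13)
river: ρ → (13,6,-10)
river: ρ → (-10,14,9)
river: ρ → (9,22,-2)
river: ρ → (-2,22,9)
river: ρ → (9,14,-10)
ρ-cycle length = 18 (tail of 0 descent steps not counted)

18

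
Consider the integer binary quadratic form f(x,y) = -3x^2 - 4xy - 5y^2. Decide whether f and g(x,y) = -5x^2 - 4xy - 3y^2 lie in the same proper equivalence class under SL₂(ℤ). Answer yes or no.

D₁ = -44, D₂ = -44
f is negative-definite; reduce −f:
−f: translate: b→-2 (≡4 mod 6), so (3,4,5)→(3,-2,4)
−f: reduced (well bottom): (3,-2,4) with a≤c, −a<b≤a
flip sign back: reduced form of f is (-3,2,-4)
g is negative-definite; reduce −g:
−g: flip: (5,4,3)→(3,-4,5)
−g: translate: b→2 (≡-4 mod 6), so (3,-4,5)→(3,2,4)
−g: reduced (well bottom): (3,2,4) with a≤c, −a<b≤a
flip sign back: reduced form of g is (-3,-2,-4)
reduced forms (-3, 2, -4) vs (-3, -2, -4) ⇒ inequivalent

no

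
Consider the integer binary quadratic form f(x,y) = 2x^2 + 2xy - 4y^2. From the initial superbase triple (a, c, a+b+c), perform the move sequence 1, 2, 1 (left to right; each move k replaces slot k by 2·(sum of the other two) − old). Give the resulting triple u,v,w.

start (2,-4,0) = (f(1,0),f(0,1),f(1,1))
replace slot 1: 2·((-4)+0) − 2 = -10 → (-10,-4,0)
replace slot 2: 2·((-10)+0) − (-4) = -16 → (-10,-16,0)
replace slot 1: 2·((-16)+0) − (-10) = -22 → (-22,-16,0)

-22,-16,0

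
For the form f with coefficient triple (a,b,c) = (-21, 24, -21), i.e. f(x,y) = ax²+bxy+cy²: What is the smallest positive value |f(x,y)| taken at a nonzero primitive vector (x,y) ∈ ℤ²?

translate: b→18 (≡-24 mod 42), so (21,-24,21)→(21,18,18)
flip: (21,18,18)→(18,-18,21)
translate: b→18 (≡-18 mod 36), so (18,-18,21)→(18,18,21)
reduced (well bottom): (18,18,21) with a≤c, −a<b≤a
well minimum |f| = |-18| = 18 (negative-definite)

18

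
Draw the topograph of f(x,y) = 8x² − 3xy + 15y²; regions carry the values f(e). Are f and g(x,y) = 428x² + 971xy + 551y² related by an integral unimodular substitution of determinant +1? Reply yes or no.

D₁ = -471, D₂ = -471
f: reduced (well bottom): (8,-3,15) with a≤c, −a<b≤a
g: translate: b→115 (≡971 mod 856), so (428,971,551)→(428,115,8)
g: flip: (428,115,8)→(8,-115,428)
g: translate: b→-3 (≡-115 mod 16), so (8,-115,428)→(8,-3,15)
g: reduced (well bottom): (8,-3,15) with a≤c, −a<b≤a
reduced forms (8, -3, 15) vs (8, -3, 15) ⇒ equivalent

yes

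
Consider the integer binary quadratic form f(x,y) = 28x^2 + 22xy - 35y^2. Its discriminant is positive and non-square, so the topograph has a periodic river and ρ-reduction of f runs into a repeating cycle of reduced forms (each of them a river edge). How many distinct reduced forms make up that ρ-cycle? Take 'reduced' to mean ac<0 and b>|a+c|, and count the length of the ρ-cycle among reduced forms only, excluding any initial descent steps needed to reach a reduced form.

D = 4404, ⌊√D⌋ = 66
river: ρ → (-35,48,15)
river: ρ → (15,42,-44)
river: ρ → (-44,46,13)
river: ρ → (13,58,-20)
river: ρ → (-20,62,7)
river: ρ → (7,64,-11)
river: ρ → (-11,46,52)
river: ρ → (52,58,-5)
river: ρ → (-5,62,28)
river: ρ → (28,50,-17)
river: ρ → (-17,52,25)
river: ρ → (25,48,-21)
river: ρ → (-21,36,37)
river: ρ → (37,38,-20)
river: ρ → (-20,42,33)
river: ρ → (33,24,-29)
river: ρ → (-29,34,28)
river: ρ → (28,22,-35)
ρ-cycle length = 18 (tail of 0 descent steps not counted)

18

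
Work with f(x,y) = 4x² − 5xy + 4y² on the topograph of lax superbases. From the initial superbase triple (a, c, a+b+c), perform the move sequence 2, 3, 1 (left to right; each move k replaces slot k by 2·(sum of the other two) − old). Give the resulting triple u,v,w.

start (4,4,3) = (f(1,0),f(0,1),f(1,1))
replace slot 2: 2·(4+3) − 4 = 10 → (4,10,3)
replace slot 3: 2·(4+10) − 3 = 25 → (4,10,25)
replace slot 1: 2·(10+25) − 4 = 66 → (66,10,25)

66,10,25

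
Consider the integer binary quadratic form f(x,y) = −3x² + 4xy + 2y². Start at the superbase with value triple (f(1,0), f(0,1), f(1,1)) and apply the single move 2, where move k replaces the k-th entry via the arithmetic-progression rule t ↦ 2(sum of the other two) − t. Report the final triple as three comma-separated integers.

start (-3,2,3) = (f(1,0),f(0,1),f(1,1))
replace slot 2: 2·((-3)+3) − 2 = -2 → (-3,-2,3)

-3,-2,3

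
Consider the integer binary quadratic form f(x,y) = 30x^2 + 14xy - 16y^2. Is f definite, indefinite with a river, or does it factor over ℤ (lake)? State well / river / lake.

D = b²−4ac = 14² − 4·30·(-16) = 2116
D = 46² is a perfect square ⇒ form factors over ℤ ⇒ lakes

lake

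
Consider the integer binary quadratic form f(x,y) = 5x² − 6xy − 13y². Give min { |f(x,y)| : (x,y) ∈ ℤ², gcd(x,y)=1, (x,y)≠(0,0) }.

descent: ρ → (-13,6,5)
descent: ρ → (5,14,-5)  [lands on river]
river: ρ → (-5,16,2)
river: ρ → (2,16,-5)
river: ρ → (-5,14,5)
river: ρ → (5,16,-2)
river: ρ → (-2,16,5)
closes: descent 2, river 6
min |a| on river = 2

2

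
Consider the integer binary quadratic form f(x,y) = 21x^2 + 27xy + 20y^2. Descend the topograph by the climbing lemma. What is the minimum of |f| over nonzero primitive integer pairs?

translate: b→-15 (≡27 mod 42), so (21,27,20)→(21,-15,14)
flip: (21,-15,14)→(14,15,21)
translate: b→-13 (≡15 mod 28), so (14,15,21)→(14,-13,20)
reduced (well bottom): (14,-13,20) with a≤c, −a<b≤a
well minimum = a = 14

14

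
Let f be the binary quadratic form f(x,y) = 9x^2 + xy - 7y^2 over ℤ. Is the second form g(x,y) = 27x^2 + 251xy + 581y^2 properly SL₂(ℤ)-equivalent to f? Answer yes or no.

D₁ = 253, D₂ = 253
river cycle of f (length 6): (-7, 13, 3), (3, 11, -11), (-11, 11, 3), (3, 13, -7), (-7, 15, 1), (1, 15, -7)
river cycle of g (length 6): (1, 15, -7), (-7, 13, 3), (3, 11, -11), (-11, 11, 3), (3, 13, -7), (-7, 15, 1)
cycles coincide ⇒ equivalent

yes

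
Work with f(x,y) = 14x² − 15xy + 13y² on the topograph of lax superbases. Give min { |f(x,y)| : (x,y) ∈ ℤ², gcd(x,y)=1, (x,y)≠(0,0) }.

translate: b→13 (≡-15 mod 28), so (14,-15,13)→(14,13,12)
flip: (14,13,12)→(12,-13,14)
translate: b→11 (≡-13 mod 24), so (12,-13,14)→(12,11,13)
reduced (well bottom): (12,11,13) with a≤c, −a<b≤a
well minimum = a = 12

12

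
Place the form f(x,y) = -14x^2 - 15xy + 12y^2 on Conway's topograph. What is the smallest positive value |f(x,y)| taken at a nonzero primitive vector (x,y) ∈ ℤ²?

descent: ρ → (12,15,-14)  [lands on river]
river: ρ → (-14,13,13)
river: ρ → (13,13,-14)
river: ρ → (-14,15,12)
river: ρ → (12,9,-17)
river: ρ → (-17,25,4)
river: ρ → (4,23,-23)
river: ρ → (-23,23,4)
river: ρ → (4,25,-17)
river: ρ → (-17,9,12)
closes: descent 1, river 10
min |a| on river = 4

4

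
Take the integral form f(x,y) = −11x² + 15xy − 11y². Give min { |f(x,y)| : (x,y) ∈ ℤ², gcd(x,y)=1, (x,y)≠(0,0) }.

translate: b→7 (≡-15 mod 22), so (11,-15,11)→(11,7,7)
flip: (11,7,7)→(7,-7,11)
translate: b→7 (≡-7 mod 14), so (7,-7,11)→(7,7,11)
reduced (well bottom): (7,7,11) with a≤c, −a<b≤a
well minimum |f| = |-7| = 7 (negative-definite)

7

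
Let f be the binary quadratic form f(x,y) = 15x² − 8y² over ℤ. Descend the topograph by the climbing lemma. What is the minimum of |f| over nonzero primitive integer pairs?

descent: ρ → (-8,16,7)  [lands on river]
river: ρ → (7,12,-12)
river: ρ → (-12,12,7)
river: ρ → (7,16,-8)
closes: descent 1, river 4
min |a| on river = 7

7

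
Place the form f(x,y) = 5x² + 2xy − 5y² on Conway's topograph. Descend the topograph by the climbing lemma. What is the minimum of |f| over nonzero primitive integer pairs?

river: ρ → (-5,8,2)
river: ρ → (2,8,-5)
river: ρ → (-5,2,5)
river: ρ → (5,8,-2)
river: ρ → (-2,8,5)
river: ρ → (5,2,-5)
closes: descent 0, river 6
min |a| on river = 2

2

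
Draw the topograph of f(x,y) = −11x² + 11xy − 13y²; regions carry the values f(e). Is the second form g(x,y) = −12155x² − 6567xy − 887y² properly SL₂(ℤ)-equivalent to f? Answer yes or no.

D₁ = -451, D₂ = -451
f is negative-definite; reduce −f:
−f: translate: b→11 (≡-11 mod 22), so (11,-11,13)→(11,11,13)
−f: reduced (well bottom): (11,11,13) with a≤c, −a<b≤a
flip sign back: reduced form of f is (-11,-11,-13)
g is negative-definite; reduce −g:
−g: flip: (12155,6567,887)→(887,-6567,12155)
−g: translate: b→529 (≡-6567 mod 1774), so (887,-6567,12155)→(887,529,79)
−g: flip: (887,529,79)→(79,-529,887)
−g: translate: b→-55 (≡-529 mod 158), so (79,-529,887)→(79,-55,11)
−g: flip: (79,-55,11)→(11,55,79)
−g: translate: b→11 (≡55 mod 22), so (11,55,79)→(11,11,13)
−g: reduced (well bottom): (11,11,13) with a≤c, −a<b≤a
flip sign back: reduced form of g is (-11,-11,-13)
reduced forms (-11, -11, -13) vs (-11, -11, -13) ⇒ equivalent

yes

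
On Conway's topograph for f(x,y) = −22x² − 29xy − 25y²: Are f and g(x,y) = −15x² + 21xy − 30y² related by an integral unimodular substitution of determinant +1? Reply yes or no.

D₁ = -1359, D₂ = -1359
f is negative-definite; reduce −f:
−f: translate: b→-15 (≡29 mod 44), so (22,29,25)→(22,-15,18)
−f: flip: (22,-15,18)→(18,15,22)
−f: reduced (well bottom): (18,15,22) with a≤c, −a<b≤a
flip sign back: reduced form of f is (-18,-15,-22)
g is negative-definite; reduce −g:
−g: translate: b→9 (≡-21 mod 30), so (15,-21,30)→(15,9,24)
−g: reduced (well bottom): (15,9,24) with a≤c, −a<b≤a
flip sign back: reduced form of g is (-15,-9,-24)
reduced forms (-18, -15, -22) vs (-15, -9, -24) ⇒ inequivalent

no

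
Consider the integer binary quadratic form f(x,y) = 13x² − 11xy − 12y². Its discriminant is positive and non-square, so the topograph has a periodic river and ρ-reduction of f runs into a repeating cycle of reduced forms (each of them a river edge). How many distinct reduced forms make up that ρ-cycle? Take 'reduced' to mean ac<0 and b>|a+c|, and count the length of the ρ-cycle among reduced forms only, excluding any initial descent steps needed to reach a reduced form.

D = 745, ⌊√D⌋ = 27
descent: ρ → (-12,11,13)  [lands on river]
river: ρ → (13,15,-10)
river: ρ → (-10,25,3)
river: ρ → (3,23,-18)
river: ρ → (-18,13,8)
river: ρ → (8,19,-12)
river: ρ → (-12,5,15)
river: ρ → (15,25,-2)
river: ρ → (-2,27,2)
river: ρ → (2,25,-15)
river: ρ → (-15,5,12)
river: ρ → (12,19,-8)
river: ρ → (-8,13,18)
river: ρ → (18,23,-3)
river: ρ → (-3,25,10)
river: ρ → (10,15,-13)
river: ρ → (-13,11,12)
river: ρ → (12,13,-12)
ρ-cycle length = 18 (tail of 1 descent step not counted)

18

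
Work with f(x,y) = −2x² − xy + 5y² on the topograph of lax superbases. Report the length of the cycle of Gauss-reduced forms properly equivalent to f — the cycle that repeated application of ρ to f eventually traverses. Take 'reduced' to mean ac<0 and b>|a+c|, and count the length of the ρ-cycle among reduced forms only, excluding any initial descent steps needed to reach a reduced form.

D = 41, ⌊√D⌋ = 6
descent: ρ → (5,1,-2)
descent: ρ → (-2,3,4)  [lands on river]
river: ρ → (4,5,-1)
river: ρ → (-1,5,4)
river: ρ → (4,3,-2)
river: ρ → (-2,5,2)
river: ρ → (2,3,-4)
river: ρ → (-4,5,1)
river: ρ → (1,5,-4)
river: ρ → (-4,3,2)
river: ρ → (2,5,-2)
ρ-cycle length = 10 (tail of 2 descent steps not counted)

10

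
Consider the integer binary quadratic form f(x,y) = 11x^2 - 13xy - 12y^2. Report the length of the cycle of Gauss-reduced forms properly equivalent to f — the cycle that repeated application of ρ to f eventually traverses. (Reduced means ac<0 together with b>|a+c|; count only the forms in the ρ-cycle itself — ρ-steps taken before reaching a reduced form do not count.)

D = 697, ⌊√D⌋ = 26
descent: ρ → (-12,13,11)  [lands on river]
river: ρ → (11,9,-14)
river: ρ → (-14,19,6)
river: ρ → (6,17,-17)
river: ρ → (-17,17,6)
river: ρ → (6,19,-14)
river: ρ → (-14,9,11)
river: ρ → (11,13,-12)
river: ρ → (-12,11,12)
river: ρ → (12,13,-11)
river: ρ → (-11,9,14)
river: ρ → (14,19,-6)
river: ρ → (-6,17,17)
river: ρ → (17,17,-6)
river: ρ → (-6,19,14)
river: ρ → (14,9,-11)
river: ρ → (-11,13,12)
river: ρ → (12,11,-12)
ρ-cycle length = 18 (tail of 1 descent step not counted)

18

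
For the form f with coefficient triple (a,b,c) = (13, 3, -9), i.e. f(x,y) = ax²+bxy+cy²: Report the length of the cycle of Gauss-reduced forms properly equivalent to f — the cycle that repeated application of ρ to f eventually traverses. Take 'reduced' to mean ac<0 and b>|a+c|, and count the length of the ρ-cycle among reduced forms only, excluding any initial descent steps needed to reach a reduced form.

D = 477, ⌊√D⌋ = 21
descent: ρ → (-9,15,7)  [lands on river]
river: ρ → (7,13,-11)
river: ρ → (-11,9,9)
river: ρ → (9,9,-11)
river: ρ → (-11,13,7)
river: ρ → (7,15,-9)
river: ρ → (-9,21,1)
river: ρ → (1,21,-9)
ρ-cycle length = 8 (tail of 1 descent step not counted)

8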